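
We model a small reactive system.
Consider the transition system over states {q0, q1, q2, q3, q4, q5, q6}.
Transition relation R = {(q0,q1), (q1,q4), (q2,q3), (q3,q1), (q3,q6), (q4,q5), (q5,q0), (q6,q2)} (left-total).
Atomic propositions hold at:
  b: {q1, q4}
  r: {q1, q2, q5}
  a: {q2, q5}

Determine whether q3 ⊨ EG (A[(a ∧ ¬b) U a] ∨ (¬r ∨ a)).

Yes

Sat(¬b) = {q0, q2, q3, q5, q6}
Sat(a ∧ ¬b) = {q2, q5}
A[(a ∧ ¬b) U a]: least fixpoint, start Z0 = Sat(a) = {q2, q5}, add states in Sat(a ∧ ¬b) with every successor in Z. Already a fixed point.
Sat(A[(a ∧ ¬b) U a]) = {q2, q5}
Sat(¬r) = {q0, q3, q4, q6}
Sat(¬r ∨ a) = {q0, q2, q3, q4, q5, q6}
Sat(A[(a ∧ ¬b) U a] ∨ (¬r ∨ a)) = {q0, q2, q3, q4, q5, q6}
EG (A[(a ∧ ¬b) U a] ∨ (¬r ∨ a)): greatest fixpoint, start Z0 = {q0, q2, q3, q4, q5, q6}, keep only states in Sat with some successor in Z. Z1 = {q2, q3, q4, q5, q6}; Z2 = {q2, q3, q4, q6}; Z3 = {q2, q3, q6}; fixed.
Sat(EG (A[(a ∧ ¬b) U a] ∨ (¬r ∨ a))) = {q2, q3, q6}
q3 ∈ Sat(EG (A[(a ∧ ¬b) U a] ∨ (¬r ∨ a))) = {q2, q3, q6}, so the formula holds at q3.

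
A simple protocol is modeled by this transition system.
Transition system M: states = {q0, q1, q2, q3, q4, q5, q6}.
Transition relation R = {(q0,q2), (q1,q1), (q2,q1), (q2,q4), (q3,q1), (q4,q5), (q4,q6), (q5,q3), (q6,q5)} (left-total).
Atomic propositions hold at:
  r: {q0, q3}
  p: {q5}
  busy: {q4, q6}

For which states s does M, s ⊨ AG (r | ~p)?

{q1, q3}

Sat(~p) = {q0, q1, q2, q3, q4, q6}
Sat(r | ~p) = {q0, q1, q2, q3, q4, q6}
AG (r | ~p): greatest fixpoint, start Z0 = {q0, q1, q2, q3, q4, q6}, keep only states in Sat with every successor in Z. Z1 = {q0, q1, q2, q3}; Z2 = {q0, q1, q3}; Z3 = {q1, q3}; fixed.
Sat(AG (r | ~p)) = {q1, q3}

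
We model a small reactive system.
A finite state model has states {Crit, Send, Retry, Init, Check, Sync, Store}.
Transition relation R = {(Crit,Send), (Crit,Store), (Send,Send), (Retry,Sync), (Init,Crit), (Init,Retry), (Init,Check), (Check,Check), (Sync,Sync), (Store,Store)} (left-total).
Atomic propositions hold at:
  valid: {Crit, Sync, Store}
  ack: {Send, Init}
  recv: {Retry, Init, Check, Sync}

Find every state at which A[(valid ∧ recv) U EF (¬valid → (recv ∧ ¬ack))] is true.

{Crit, Retry, Init, Check, Sync, Store}

Sat(valid ∧ recv) = {Sync}
Sat(¬valid) = {Send, Retry, Init, Check}
Sat(¬ack) = {Crit, Retry, Check, Sync, Store}
Sat(recv ∧ ¬ack) = {Retry, Check, Sync}
Sat(¬valid → (recv ∧ ¬ack)) = {Crit, Retry, Check, Sync, Store}
EF (¬valid → (recv ∧ ¬ack)): least fixpoint, start Z0 = {Crit, Retry, Check, Sync, Store}, add states with some successor in Z. Z1 = {Crit, Retry, Init, Check, Sync, Store}; fixed.
Sat(EF (¬valid → (recv ∧ ¬ack))) = {Crit, Retry, Init, Check, Sync, Store}
A[(valid ∧ recv) U EF (¬valid → (recv ∧ ¬ack))]: least fixpoint, start Z0 = Sat(EF (¬valid → (recv ∧ ¬ack))) = {Crit, Retry, Init, Check, Sync, Store}, add states in Sat(valid ∧ recv) with every successor in Z. Already a fixed point.
Sat(A[(valid ∧ recv) U EF (¬valid → (recv ∧ ¬ack))]) = {Crit, Retry, Init, Check, Sync, Store}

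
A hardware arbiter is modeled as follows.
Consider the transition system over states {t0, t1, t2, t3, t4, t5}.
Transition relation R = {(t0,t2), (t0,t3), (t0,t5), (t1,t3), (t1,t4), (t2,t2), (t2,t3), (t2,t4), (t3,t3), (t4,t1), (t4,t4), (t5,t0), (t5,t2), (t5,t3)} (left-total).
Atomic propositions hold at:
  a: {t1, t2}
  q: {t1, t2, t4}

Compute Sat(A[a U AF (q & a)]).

Sat(q & a) = {t1, t2}
AF (q & a): least fixpoint, start Z0 = {t1, t2}, add states with every successor in Z. Already a fixed point.
Sat(AF (q & a)) = {t1, t2}
A[a U AF (q & a)]: least fixpoint, start Z0 = Sat(AF (q & a)) = {t1, t2}, add states in Sat(a) with every successor in Z. Already a fixed point.
Sat(A[a U AF (q & a)]) = {t1, t2}

{t1, t2}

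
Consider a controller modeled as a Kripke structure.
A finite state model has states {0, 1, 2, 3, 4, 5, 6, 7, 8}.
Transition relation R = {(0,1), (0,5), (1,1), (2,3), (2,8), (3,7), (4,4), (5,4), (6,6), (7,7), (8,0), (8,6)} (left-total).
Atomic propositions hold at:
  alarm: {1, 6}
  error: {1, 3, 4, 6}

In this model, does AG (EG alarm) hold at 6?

EG alarm: greatest fixpoint, start Z0 = {1, 6}, keep only states in Sat with some successor in Z. Already a fixed point.
Sat(EG alarm) = {1, 6}
AG (EG alarm): greatest fixpoint, start Z0 = {1, 6}, keep only states in Sat with every successor in Z. Already a fixed point.
Sat(AG (EG alarm)) = {1, 6}
6 ∈ Sat(AG (EG alarm)) = {1, 6}, so the formula holds at 6.

Yes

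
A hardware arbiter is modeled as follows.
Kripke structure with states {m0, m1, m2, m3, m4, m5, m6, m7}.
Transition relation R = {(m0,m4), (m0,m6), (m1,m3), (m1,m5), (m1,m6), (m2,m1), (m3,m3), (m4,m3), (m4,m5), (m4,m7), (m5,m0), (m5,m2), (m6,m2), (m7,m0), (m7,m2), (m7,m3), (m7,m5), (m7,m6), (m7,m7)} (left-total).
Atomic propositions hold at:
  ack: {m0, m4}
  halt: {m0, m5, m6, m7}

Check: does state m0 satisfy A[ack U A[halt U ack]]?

Yes

A[halt U ack]: least fixpoint, start Z0 = Sat(ack) = {m0, m4}, add states in Sat(halt) with every successor in Z. Already a fixed point.
Sat(A[halt U ack]) = {m0, m4}
A[ack U A[halt U ack]]: least fixpoint, start Z0 = Sat(A[halt U ack]) = {m0, m4}, add states in Sat(ack) with every successor in Z. Already a fixed point.
Sat(A[ack U A[halt U ack]]) = {m0, m4}
m0 ∈ Sat(A[ack U A[halt U ack]]) = {m0, m4}, so the formula holds at m0.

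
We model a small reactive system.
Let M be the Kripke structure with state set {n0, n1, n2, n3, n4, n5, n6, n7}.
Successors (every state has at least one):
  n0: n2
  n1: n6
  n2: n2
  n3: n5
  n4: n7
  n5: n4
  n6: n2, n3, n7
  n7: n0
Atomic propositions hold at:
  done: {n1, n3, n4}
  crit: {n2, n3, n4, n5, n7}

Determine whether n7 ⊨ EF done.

EF done: least fixpoint, start Z0 = {n1, n3, n4}, add states with some successor in Z. Z1 = {n1, n3, n4, n5, n6}; fixed.
Sat(EF done) = {n1, n3, n4, n5, n6}
n7 ∉ Sat(EF done) = {n1, n3, n4, n5, n6}, so the formula does not hold at n7.

No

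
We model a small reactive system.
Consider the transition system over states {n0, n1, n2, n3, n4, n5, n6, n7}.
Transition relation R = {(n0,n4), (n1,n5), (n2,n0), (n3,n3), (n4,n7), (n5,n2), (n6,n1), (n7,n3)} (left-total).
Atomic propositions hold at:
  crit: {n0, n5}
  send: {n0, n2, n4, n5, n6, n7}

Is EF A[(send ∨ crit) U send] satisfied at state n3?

Sat(send ∨ crit) = {n0, n2, n4, n5, n6, n7}
A[(send ∨ crit) U send]: least fixpoint, start Z0 = Sat(send) = {n0, n2, n4, n5, n6, n7}, add states in Sat(send ∨ crit) with every successor in Z. Already a fixed point.
Sat(A[(send ∨ crit) U send]) = {n0, n2, n4, n5, n6, n7}
EF A[(send ∨ crit) U send]: least fixpoint, start Z0 = {n0, n2, n4, n5, n6, n7}, add states with some successor in Z. Z1 = {n0, n1, n2, n4, n5, n6, n7}; fixed.
Sat(EF A[(send ∨ crit) U send]) = {n0, n1, n2, n4, n5, n6, n7}
n3 ∉ Sat(EF A[(send ∨ crit) U send]) = {n0, n1, n2, n4, n5, n6, n7}, so the formula does not hold at n3.

No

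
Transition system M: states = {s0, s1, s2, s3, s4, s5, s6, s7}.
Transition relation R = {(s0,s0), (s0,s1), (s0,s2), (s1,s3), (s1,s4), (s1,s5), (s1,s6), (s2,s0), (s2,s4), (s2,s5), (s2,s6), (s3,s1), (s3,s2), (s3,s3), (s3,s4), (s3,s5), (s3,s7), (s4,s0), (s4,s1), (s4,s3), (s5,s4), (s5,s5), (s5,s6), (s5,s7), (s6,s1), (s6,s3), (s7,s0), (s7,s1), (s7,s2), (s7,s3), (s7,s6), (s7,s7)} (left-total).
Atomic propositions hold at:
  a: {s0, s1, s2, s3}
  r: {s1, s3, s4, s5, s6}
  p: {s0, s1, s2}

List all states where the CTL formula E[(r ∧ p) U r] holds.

{s1, s3, s4, s5, s6}

Sat(r ∧ p) = {s1}
E[(r ∧ p) U r]: least fixpoint, start Z0 = Sat(r) = {s1, s3, s4, s5, s6}, add states in Sat(r ∧ p) with some successor in Z. Already a fixed point.
Sat(E[(r ∧ p) U r]) = {s1, s3, s4, s5, s6}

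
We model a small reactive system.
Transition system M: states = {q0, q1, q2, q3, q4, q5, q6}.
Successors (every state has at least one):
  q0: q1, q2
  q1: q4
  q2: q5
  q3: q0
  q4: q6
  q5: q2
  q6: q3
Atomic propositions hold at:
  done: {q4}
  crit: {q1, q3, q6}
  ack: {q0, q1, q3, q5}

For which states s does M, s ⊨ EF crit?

EF crit: least fixpoint, start Z0 = {q1, q3, q6}, add states with some successor in Z. Z1 = {q0, q1, q3, q4, q6}; fixed.
Sat(EF crit) = {q0, q1, q3, q4, q6}

{q0, q1, q3, q4, q6}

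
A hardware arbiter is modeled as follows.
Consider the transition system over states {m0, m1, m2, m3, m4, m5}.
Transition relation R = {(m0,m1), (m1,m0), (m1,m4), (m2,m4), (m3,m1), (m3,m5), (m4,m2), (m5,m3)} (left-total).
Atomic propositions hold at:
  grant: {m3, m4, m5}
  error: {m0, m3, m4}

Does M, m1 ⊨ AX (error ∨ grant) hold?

Sat(error ∨ grant) = {m0, m3, m4, m5}
Sat(AX (error ∨ grant)) = {s : every successor in {m0, m3, m4, m5}} = {m1, m2, m5}
m1 ∈ Sat(AX (error ∨ grant)) = {m1, m2, m5}, so the formula holds at m1.

Yes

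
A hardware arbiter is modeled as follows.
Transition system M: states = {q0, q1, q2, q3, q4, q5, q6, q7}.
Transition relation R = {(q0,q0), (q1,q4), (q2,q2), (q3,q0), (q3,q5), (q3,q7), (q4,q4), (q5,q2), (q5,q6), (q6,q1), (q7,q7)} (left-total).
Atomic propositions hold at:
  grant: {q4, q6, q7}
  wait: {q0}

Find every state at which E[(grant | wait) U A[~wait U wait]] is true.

Sat(grant | wait) = {q0, q4, q6, q7}
Sat(~wait) = {q1, q2, q3, q4, q5, q6, q7}
A[~wait U wait]: least fixpoint, start Z0 = Sat(wait) = {q0}, add states in Sat(~wait) with every successor in Z. Already a fixed point.
Sat(A[~wait U wait]) = {q0}
E[(grant | wait) U A[~wait U wait]]: least fixpoint, start Z0 = Sat(A[~wait U wait]) = {q0}, add states in Sat(grant | wait) with some successor in Z. Already a fixed point.
Sat(E[(grant | wait) U A[~wait U wait]]) = {q0}

{q0}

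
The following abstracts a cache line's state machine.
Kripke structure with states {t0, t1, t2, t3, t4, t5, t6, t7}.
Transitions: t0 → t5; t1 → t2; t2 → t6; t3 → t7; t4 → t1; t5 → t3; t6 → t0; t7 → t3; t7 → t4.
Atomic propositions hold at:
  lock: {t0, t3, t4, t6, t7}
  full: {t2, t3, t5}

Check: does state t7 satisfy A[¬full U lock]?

Sat(¬full) = {t0, t1, t4, t6, t7}
A[¬full U lock]: least fixpoint, start Z0 = Sat(lock) = {t0, t3, t4, t6, t7}, add states in Sat(¬full) with every successor in Z. Already a fixed point.
Sat(A[¬full U lock]) = {t0, t3, t4, t6, t7}
t7 ∈ Sat(A[¬full U lock]) = {t0, t3, t4, t6, t7}, so the formula holds at t7.

Yes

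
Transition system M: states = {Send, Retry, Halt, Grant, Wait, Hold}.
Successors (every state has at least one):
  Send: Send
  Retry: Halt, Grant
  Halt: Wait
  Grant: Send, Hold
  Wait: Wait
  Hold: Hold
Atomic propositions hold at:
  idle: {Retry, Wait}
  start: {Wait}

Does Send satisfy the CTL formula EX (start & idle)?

No

Sat(start & idle) = {Wait}
Sat(EX (start & idle)) = {s : some successor in {Wait}} = {Halt, Wait}
Send ∉ Sat(EX (start & idle)) = {Halt, Wait}, so the formula does not hold at Send.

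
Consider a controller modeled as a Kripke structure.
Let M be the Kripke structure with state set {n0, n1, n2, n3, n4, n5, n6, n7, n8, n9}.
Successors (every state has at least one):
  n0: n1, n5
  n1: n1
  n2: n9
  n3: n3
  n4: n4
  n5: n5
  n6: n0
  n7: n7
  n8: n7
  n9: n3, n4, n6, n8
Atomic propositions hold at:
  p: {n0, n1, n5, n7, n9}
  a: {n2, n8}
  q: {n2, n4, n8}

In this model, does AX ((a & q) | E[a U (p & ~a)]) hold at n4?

Sat(a & q) = {n2, n8}
Sat(~a) = {n0, n1, n3, n4, n5, n6, n7, n9}
Sat(p & ~a) = {n0, n1, n5, n7, n9}
E[a U (p & ~a)]: least fixpoint, start Z0 = Sat((p & ~a)) = {n0, n1, n5, n7, n9}, add states in Sat(a) with some successor in Z. Z1 = {n0, n1, n2, n5, n7, n8, n9}; fixed.
Sat(E[a U (p & ~a)]) = {n0, n1, n2, n5, n7, n8, n9}
Sat((a & q) | E[a U (p & ~a)]) = {n0, n1, n2, n5, n7, n8, n9}
Sat(AX ((a & q) | E[a U (p & ~a)])) = {s : every successor in {n0, n1, n2, n5, n7, n8, n9}} = {n0, n1, n2, n5, n6, n7, n8}
n4 ∉ Sat(AX ((a & q) | E[a U (p & ~a)])) = {n0, n1, n2, n5, n6, n7, n8}, so the formula does not hold at n4.

No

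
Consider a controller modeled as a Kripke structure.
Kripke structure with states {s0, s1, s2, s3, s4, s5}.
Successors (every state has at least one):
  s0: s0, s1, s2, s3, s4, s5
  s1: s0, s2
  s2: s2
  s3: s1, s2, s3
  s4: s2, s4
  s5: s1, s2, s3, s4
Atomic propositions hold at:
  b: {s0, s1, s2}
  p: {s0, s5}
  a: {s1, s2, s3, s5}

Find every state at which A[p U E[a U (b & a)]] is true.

Sat(b & a) = {s1, s2}
E[a U (b & a)]: least fixpoint, start Z0 = Sat((b & a)) = {s1, s2}, add states in Sat(a) with some successor in Z. Z1 = {s1, s2, s3, s5}; fixed.
Sat(E[a U (b & a)]) = {s1, s2, s3, s5}
A[p U E[a U (b & a)]]: least fixpoint, start Z0 = Sat(E[a U (b & a)]) = {s1, s2, s3, s5}, add states in Sat(p) with every successor in Z. Already a fixed point.
Sat(A[p U E[a U (b & a)]]) = {s1, s2, s3, s5}

{s1, s2, s3, s5}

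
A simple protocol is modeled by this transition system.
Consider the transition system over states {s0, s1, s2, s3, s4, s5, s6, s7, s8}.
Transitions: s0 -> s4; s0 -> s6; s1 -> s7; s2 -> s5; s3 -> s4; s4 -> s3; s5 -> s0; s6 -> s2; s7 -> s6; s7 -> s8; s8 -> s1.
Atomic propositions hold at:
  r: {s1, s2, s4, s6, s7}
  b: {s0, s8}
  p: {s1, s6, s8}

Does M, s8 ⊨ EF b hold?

Yes

EF b: least fixpoint, start Z0 = {s0, s8}, add states with some successor in Z. Z1 = {s0, s5, s7, s8}; Z2 = {s0, s1, s2, s5, s7, s8}; Z3 = {s0, s1, s2, s5, s6, s7, s8}; fixed.
Sat(EF b) = {s0, s1, s2, s5, s6, s7, s8}
s8 ∈ Sat(EF b) = {s0, s1, s2, s5, s6, s7, s8}, so the formula holds at s8.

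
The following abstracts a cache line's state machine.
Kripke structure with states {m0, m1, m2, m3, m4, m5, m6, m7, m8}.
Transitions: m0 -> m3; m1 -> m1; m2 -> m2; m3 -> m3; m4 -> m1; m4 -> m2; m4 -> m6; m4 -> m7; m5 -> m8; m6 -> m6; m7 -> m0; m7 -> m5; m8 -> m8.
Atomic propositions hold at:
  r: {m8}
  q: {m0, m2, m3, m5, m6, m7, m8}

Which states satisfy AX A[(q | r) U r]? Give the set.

{m5, m8}

Sat(q | r) = {m0, m2, m3, m5, m6, m7, m8}
A[(q | r) U r]: least fixpoint, start Z0 = Sat(r) = {m8}, add states in Sat(q | r) with every successor in Z. Z1 = {m5, m8}; fixed.
Sat(A[(q | r) U r]) = {m5, m8}
Sat(AX A[(q | r) U r]) = {s : every successor in {m5, m8}} = {m5, m8}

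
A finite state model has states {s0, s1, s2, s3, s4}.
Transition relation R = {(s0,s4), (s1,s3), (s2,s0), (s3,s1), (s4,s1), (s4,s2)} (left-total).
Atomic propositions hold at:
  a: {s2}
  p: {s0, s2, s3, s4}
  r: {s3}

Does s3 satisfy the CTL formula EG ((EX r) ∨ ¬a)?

Sat(EX r) = {s : some successor in {s3}} = {s1}
Sat(¬a) = {s0, s1, s3, s4}
Sat((EX r) ∨ ¬a) = {s0, s1, s3, s4}
EG ((EX r) ∨ ¬a): greatest fixpoint, start Z0 = {s0, s1, s3, s4}, keep only states in Sat with some successor in Z. Already a fixed point.
Sat(EG ((EX r) ∨ ¬a)) = {s0, s1, s3, s4}
s3 ∈ Sat(EG ((EX r) ∨ ¬a)) = {s0, s1, s3, s4}, so the formula holds at s3.

Yes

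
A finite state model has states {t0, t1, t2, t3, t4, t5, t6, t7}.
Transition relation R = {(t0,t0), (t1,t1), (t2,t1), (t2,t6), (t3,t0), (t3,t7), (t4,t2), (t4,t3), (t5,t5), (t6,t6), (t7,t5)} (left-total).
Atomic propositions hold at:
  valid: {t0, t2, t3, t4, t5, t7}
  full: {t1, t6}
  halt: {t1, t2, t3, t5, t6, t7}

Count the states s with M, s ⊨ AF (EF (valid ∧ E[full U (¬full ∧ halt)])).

Sat(¬full) = {t0, t2, t3, t4, t5, t7}
Sat(¬full ∧ halt) = {t2, t3, t5, t7}
E[full U (¬full ∧ halt)]: least fixpoint, start Z0 = Sat((¬full ∧ halt)) = {t2, t3, t5, t7}, add states in Sat(full) with some successor in Z. Already a fixed point.
Sat(E[full U (¬full ∧ halt)]) = {t2, t3, t5, t7}
Sat(valid ∧ E[full U (¬full ∧ halt)]) = {t2, t3, t5, t7}
EF (valid ∧ E[full U (¬full ∧ halt)]): least fixpoint, start Z0 = {t2, t3, t5, t7}, add states with some successor in Z. Z1 = {t2, t3, t4, t5, t7}; fixed.
Sat(EF (valid ∧ E[full U (¬full ∧ halt)])) = {t2, t3, t4, t5, t7}
AF (EF (valid ∧ E[full U (¬full ∧ halt)])): least fixpoint, start Z0 = {t2, t3, t4, t5, t7}, add states with every successor in Z. Already a fixed point.
Sat(AF (EF (valid ∧ E[full U (¬full ∧ halt)]))) = {t2, t3, t4, t5, t7}
|Sat(AF (EF (valid ∧ E[full U (¬full ∧ halt)])))| = |{t2, t3, t4, t5, t7}| = 5.

5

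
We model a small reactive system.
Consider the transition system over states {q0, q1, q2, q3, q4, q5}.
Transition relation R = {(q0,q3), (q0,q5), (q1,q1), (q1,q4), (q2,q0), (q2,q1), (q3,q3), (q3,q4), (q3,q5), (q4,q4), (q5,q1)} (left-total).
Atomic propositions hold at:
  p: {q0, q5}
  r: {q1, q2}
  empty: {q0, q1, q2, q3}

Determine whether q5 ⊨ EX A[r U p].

A[r U p]: least fixpoint, start Z0 = Sat(p) = {q0, q5}, add states in Sat(r) with every successor in Z. Already a fixed point.
Sat(A[r U p]) = {q0, q5}
Sat(EX A[r U p]) = {s : some successor in {q0, q5}} = {q0, q2, q3}
q5 ∉ Sat(EX A[r U p]) = {q0, q2, q3}, so the formula does not hold at q5.

No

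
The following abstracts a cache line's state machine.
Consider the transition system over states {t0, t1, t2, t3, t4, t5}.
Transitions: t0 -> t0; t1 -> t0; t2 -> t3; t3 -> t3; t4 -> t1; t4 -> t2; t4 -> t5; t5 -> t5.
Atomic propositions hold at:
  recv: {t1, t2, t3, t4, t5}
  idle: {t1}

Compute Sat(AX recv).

{t2, t3, t4, t5}

Sat(AX recv) = {s : every successor in {t1, t2, t3, t4, t5}} = {t2, t3, t4, t5}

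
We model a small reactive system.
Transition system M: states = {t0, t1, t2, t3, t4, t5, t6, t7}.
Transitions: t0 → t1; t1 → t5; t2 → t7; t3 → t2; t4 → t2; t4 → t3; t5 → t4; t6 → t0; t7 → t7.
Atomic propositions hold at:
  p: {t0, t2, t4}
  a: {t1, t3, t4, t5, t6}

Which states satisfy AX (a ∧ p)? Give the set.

{t5}

Sat(a ∧ p) = {t4}
Sat(AX (a ∧ p)) = {s : every successor in {t4}} = {t5}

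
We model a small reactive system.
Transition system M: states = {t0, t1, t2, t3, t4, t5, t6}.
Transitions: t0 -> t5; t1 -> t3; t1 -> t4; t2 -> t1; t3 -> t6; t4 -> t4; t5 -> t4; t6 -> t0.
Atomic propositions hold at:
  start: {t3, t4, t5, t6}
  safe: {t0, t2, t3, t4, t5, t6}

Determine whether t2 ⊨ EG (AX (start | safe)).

No

Sat(start | safe) = {t0, t2, t3, t4, t5, t6}
Sat(AX (start | safe)) = {s : every successor in {t0, t2, t3, t4, t5, t6}} = {t0, t1, t3, t4, t5, t6}
EG (AX (start | safe)): greatest fixpoint, start Z0 = {t0, t1, t3, t4, t5, t6}, keep only states in Sat with some successor in Z. Already a fixed point.
Sat(EG (AX (start | safe))) = {t0, t1, t3, t4, t5, t6}
t2 ∉ Sat(EG (AX (start | safe))) = {t0, t1, t3, t4, t5, t6}, so the formula does not hold at t2.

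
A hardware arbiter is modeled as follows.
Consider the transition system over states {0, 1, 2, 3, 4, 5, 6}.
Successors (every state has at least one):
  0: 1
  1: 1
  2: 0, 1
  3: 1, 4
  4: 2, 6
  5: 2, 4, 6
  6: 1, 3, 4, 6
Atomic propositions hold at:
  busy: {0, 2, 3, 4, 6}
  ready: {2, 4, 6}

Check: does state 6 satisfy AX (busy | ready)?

No

Sat(busy | ready) = {0, 2, 3, 4, 6}
Sat(AX (busy | ready)) = {s : every successor in {0, 2, 3, 4, 6}} = {4, 5}
6 ∉ Sat(AX (busy | ready)) = {4, 5}, so the formula does not hold at 6.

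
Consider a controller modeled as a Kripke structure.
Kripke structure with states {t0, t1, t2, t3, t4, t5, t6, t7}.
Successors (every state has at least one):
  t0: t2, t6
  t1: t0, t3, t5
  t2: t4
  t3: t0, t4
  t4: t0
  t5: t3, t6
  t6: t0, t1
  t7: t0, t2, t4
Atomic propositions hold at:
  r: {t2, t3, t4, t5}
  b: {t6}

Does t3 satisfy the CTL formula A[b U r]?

Yes

A[b U r]: least fixpoint, start Z0 = Sat(r) = {t2, t3, t4, t5}, add states in Sat(b) with every successor in Z. Already a fixed point.
Sat(A[b U r]) = {t2, t3, t4, t5}
t3 ∈ Sat(A[b U r]) = {t2, t3, t4, t5}, so the formula holds at t3.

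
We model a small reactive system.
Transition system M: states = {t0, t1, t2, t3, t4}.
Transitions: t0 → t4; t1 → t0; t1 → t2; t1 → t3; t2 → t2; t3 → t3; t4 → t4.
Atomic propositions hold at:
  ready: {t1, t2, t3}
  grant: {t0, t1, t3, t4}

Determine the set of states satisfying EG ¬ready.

Sat(¬ready) = {t0, t4}
EG ¬ready: greatest fixpoint, start Z0 = {t0, t4}, keep only states in Sat with some successor in Z. Already a fixed point.
Sat(EG ¬ready) = {t0, t4}

{t0, t4}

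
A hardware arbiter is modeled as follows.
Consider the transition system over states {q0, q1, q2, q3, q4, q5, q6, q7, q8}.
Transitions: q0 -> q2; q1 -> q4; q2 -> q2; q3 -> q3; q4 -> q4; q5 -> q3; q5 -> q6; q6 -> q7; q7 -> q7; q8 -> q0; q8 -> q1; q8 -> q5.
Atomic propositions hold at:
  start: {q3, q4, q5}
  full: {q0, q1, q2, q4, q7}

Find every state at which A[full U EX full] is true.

Sat(EX full) = {s : some successor in {q0, q1, q2, q4, q7}} = {q0, q1, q2, q4, q6, q7, q8}
A[full U EX full]: least fixpoint, start Z0 = Sat(EX full) = {q0, q1, q2, q4, q6, q7, q8}, add states in Sat(full) with every successor in Z. Already a fixed point.
Sat(A[full U EX full]) = {q0, q1, q2, q4, q6, q7, q8}

{q0, q1, q2, q4, q6, q7, q8}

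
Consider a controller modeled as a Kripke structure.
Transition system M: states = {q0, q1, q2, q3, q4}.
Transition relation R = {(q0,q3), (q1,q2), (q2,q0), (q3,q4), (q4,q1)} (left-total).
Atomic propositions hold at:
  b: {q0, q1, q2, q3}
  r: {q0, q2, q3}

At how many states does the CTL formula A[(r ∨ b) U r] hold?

4

Sat(r ∨ b) = {q0, q1, q2, q3}
A[(r ∨ b) U r]: least fixpoint, start Z0 = Sat(r) = {q0, q2, q3}, add states in Sat(r ∨ b) with every successor in Z. Z1 = {q0, q1, q2, q3}; fixed.
Sat(A[(r ∨ b) U r]) = {q0, q1, q2, q3}
|Sat(A[(r ∨ b) U r])| = |{q0, q1, q2, q3}| = 4.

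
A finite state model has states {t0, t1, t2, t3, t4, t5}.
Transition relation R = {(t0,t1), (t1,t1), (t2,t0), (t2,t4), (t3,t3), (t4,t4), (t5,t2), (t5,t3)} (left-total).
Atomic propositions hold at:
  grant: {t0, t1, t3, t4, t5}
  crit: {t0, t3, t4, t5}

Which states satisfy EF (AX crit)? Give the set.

Sat(AX crit) = {s : every successor in {t0, t3, t4, t5}} = {t2, t3, t4}
EF (AX crit): least fixpoint, start Z0 = {t2, t3, t4}, add states with some successor in Z. Z1 = {t2, t3, t4, t5}; fixed.
Sat(EF (AX crit)) = {t2, t3, t4, t5}

{t2, t3, t4, t5}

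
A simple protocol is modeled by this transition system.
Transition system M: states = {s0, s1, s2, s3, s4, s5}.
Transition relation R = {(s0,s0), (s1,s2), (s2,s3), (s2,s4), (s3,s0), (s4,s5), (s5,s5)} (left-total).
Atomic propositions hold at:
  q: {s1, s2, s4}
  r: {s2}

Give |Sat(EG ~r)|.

Sat(~r) = {s0, s1, s3, s4, s5}
EG ~r: greatest fixpoint, start Z0 = {s0, s1, s3, s4, s5}, keep only states in Sat with some successor in Z. Z1 = {s0, s3, s4, s5}; fixed.
Sat(EG ~r) = {s0, s3, s4, s5}
|Sat(EG ~r)| = |{s0, s3, s4, s5}| = 4.

4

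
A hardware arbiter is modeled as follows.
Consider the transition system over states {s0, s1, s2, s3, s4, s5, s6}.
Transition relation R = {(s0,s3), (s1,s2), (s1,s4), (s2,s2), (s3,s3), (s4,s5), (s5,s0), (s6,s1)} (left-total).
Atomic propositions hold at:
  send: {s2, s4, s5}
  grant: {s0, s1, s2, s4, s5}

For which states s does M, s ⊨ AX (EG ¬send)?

{s0, s3, s5}

Sat(¬send) = {s0, s1, s3, s6}
EG ¬send: greatest fixpoint, start Z0 = {s0, s1, s3, s6}, keep only states in Sat with some successor in Z. Z1 = {s0, s3, s6}; Z2 = {s0, s3}; fixed.
Sat(EG ¬send) = {s0, s3}
Sat(AX (EG ¬send)) = {s : every successor in {s0, s3}} = {s0, s3, s5}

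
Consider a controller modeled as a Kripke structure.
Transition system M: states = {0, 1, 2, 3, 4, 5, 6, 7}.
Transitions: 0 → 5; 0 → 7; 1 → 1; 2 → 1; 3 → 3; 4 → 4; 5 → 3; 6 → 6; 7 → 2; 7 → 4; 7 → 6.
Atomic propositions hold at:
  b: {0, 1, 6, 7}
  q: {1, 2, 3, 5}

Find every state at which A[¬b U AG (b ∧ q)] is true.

Sat(¬b) = {2, 3, 4, 5}
Sat(b ∧ q) = {1}
AG (b ∧ q): greatest fixpoint, start Z0 = {1}, keep only states in Sat with every successor in Z. Already a fixed point.
Sat(AG (b ∧ q)) = {1}
A[¬b U AG (b ∧ q)]: least fixpoint, start Z0 = Sat(AG (b ∧ q)) = {1}, add states in Sat(¬b) with every successor in Z. Z1 = {1, 2}; fixed.
Sat(A[¬b U AG (b ∧ q)]) = {1, 2}

{1, 2}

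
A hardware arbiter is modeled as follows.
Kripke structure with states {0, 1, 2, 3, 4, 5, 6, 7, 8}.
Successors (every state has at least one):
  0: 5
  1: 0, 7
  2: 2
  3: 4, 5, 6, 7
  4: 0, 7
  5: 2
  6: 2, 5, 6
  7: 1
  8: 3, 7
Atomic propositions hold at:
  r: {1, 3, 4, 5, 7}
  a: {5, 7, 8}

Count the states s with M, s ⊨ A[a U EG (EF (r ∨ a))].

6

Sat(r ∨ a) = {1, 3, 4, 5, 7, 8}
EF (r ∨ a): least fixpoint, start Z0 = {1, 3, 4, 5, 7, 8}, add states with some successor in Z. Z1 = {0, 1, 3, 4, 5, 6, 7, 8}; fixed.
Sat(EF (r ∨ a)) = {0, 1, 3, 4, 5, 6, 7, 8}
EG (EF (r ∨ a)): greatest fixpoint, start Z0 = {0, 1, 3, 4, 5, 6, 7, 8}, keep only states in Sat with some successor in Z. Z1 = {0, 1, 3, 4, 6, 7, 8}; Z2 = {1, 3, 4, 6, 7, 8}; fixed.
Sat(EG (EF (r ∨ a))) = {1, 3, 4, 6, 7, 8}
A[a U EG (EF (r ∨ a))]: least fixpoint, start Z0 = Sat(EG (EF (r ∨ a))) = {1, 3, 4, 6, 7, 8}, add states in Sat(a) with every successor in Z. Already a fixed point.
Sat(A[a U EG (EF (r ∨ a))]) = {1, 3, 4, 6, 7, 8}
|Sat(A[a U EG (EF (r ∨ a))])| = |{1, 3, 4, 6, 7, 8}| = 6.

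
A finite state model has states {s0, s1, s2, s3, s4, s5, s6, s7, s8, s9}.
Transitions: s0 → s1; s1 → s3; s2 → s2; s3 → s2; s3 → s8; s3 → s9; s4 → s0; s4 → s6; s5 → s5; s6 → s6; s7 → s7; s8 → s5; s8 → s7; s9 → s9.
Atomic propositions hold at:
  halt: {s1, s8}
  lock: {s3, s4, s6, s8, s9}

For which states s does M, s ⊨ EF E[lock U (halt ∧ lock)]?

Sat(halt ∧ lock) = {s8}
E[lock U (halt ∧ lock)]: least fixpoint, start Z0 = Sat((halt ∧ lock)) = {s8}, add states in Sat(lock) with some successor in Z. Z1 = {s3, s8}; fixed.
Sat(E[lock U (halt ∧ lock)]) = {s3, s8}
EF E[lock U (halt ∧ lock)]: least fixpoint, start Z0 = {s3, s8}, add states with some successor in Z. Z1 = {s1, s3, s8}; Z2 = {s0, s1, s3, s8}; Z3 = {s0, s1, s3, s4, s8}; fixed.
Sat(EF E[lock U (halt ∧ lock)]) = {s0, s1, s3, s4, s8}

{s0, s1, s3, s4, s8}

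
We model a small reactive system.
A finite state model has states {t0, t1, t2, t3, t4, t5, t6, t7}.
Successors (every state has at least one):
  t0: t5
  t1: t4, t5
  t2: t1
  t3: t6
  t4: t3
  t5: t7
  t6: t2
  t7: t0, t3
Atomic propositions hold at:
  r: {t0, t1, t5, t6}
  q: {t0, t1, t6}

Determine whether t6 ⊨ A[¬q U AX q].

Sat(¬q) = {t2, t3, t4, t5, t7}
Sat(AX q) = {s : every successor in {t0, t1, t6}} = {t2, t3}
A[¬q U AX q]: least fixpoint, start Z0 = Sat(AX q) = {t2, t3}, add states in Sat(¬q) with every successor in Z. Z1 = {t2, t3, t4}; fixed.
Sat(A[¬q U AX q]) = {t2, t3, t4}
t6 ∉ Sat(A[¬q U AX q]) = {t2, t3, t4}, so the formula does not hold at t6.

No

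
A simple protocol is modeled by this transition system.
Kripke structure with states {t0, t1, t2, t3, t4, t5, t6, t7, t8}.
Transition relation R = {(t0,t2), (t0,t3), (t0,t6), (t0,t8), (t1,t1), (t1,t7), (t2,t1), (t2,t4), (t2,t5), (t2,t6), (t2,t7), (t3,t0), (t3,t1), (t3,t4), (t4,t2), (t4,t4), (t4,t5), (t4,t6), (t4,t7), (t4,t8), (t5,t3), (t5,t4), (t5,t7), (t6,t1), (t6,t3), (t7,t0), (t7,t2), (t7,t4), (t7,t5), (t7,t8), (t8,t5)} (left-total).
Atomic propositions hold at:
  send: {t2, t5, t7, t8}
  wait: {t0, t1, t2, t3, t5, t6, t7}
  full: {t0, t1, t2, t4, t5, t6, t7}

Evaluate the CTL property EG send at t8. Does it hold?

Yes

EG send: greatest fixpoint, start Z0 = {t2, t5, t7, t8}, keep only states in Sat with some successor in Z. Already a fixed point.
Sat(EG send) = {t2, t5, t7, t8}
t8 ∈ Sat(EG send) = {t2, t5, t7, t8}, so the formula holds at t8.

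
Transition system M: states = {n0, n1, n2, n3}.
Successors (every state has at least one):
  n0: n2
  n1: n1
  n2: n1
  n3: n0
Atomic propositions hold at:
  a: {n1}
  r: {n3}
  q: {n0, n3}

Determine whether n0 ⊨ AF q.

Yes

AF q: least fixpoint, start Z0 = {n0, n3}, add states with every successor in Z. Already a fixed point.
Sat(AF q) = {n0, n3}
n0 ∈ Sat(AF q) = {n0, n3}, so the formula holds at n0.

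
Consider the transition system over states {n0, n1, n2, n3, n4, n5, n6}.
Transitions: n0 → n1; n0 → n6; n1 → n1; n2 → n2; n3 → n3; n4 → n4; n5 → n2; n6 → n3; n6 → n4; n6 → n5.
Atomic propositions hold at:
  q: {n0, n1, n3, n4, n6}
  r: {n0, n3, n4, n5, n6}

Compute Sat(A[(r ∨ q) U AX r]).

Sat(r ∨ q) = {n0, n1, n3, n4, n5, n6}
Sat(AX r) = {s : every successor in {n0, n3, n4, n5, n6}} = {n3, n4, n6}
A[(r ∨ q) U AX r]: least fixpoint, start Z0 = Sat(AX r) = {n3, n4, n6}, add states in Sat(r ∨ q) with every successor in Z. Already a fixed point.
Sat(A[(r ∨ q) U AX r]) = {n3, n4, n6}

{n3, n4, n6}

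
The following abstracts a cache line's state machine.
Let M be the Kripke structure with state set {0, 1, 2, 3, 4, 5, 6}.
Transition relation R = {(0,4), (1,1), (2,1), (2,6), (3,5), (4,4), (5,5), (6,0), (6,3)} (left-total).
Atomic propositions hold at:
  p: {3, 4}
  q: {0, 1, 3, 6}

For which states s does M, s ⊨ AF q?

AF q: least fixpoint, start Z0 = {0, 1, 3, 6}, add states with every successor in Z. Z1 = {0, 1, 2, 3, 6}; fixed.
Sat(AF q) = {0, 1, 2, 3, 6}

{0, 1, 2, 3, 6}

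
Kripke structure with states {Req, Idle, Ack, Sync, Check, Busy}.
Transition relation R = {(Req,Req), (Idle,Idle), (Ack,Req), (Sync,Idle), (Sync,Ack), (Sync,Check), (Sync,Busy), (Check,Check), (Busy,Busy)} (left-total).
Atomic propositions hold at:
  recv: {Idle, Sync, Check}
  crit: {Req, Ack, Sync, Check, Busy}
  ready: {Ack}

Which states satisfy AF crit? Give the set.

{Req, Ack, Sync, Check, Busy}

AF crit: least fixpoint, start Z0 = {Req, Ack, Sync, Check, Busy}, add states with every successor in Z. Already a fixed point.
Sat(AF crit) = {Req, Ack, Sync, Check, Busy}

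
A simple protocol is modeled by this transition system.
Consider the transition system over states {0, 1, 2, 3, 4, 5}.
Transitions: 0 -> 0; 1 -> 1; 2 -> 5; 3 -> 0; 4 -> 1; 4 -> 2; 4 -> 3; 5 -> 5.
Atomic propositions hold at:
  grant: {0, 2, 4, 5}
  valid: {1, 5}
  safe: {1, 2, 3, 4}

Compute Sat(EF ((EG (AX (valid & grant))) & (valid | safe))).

{2, 4, 5}

Sat(valid & grant) = {5}
Sat(AX (valid & grant)) = {s : every successor in {5}} = {2, 5}
EG (AX (valid & grant)): greatest fixpoint, start Z0 = {2, 5}, keep only states in Sat with some successor in Z. Already a fixed point.
Sat(EG (AX (valid & grant))) = {2, 5}
Sat(valid | safe) = {1, 2, 3, 4, 5}
Sat((EG (AX (valid & grant))) & (valid | safe)) = {2, 5}
EF ((EG (AX (valid & grant))) & (valid | safe)): least fixpoint, start Z0 = {2, 5}, add states with some successor in Z. Z1 = {2, 4, 5}; fixed.
Sat(EF ((EG (AX (valid & grant))) & (valid | safe))) = {2, 4, 5}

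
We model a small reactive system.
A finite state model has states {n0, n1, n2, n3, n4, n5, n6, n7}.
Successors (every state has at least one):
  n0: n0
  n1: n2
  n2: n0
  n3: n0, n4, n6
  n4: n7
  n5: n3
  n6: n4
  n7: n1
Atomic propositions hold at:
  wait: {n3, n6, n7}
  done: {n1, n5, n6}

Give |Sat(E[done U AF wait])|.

AF wait: least fixpoint, start Z0 = {n3, n6, n7}, add states with every successor in Z. Z1 = {n3, n4, n5, n6, n7}; fixed.
Sat(AF wait) = {n3, n4, n5, n6, n7}
E[done U AF wait]: least fixpoint, start Z0 = Sat(AF wait) = {n3, n4, n5, n6, n7}, add states in Sat(done) with some successor in Z. Already a fixed point.
Sat(E[done U AF wait]) = {n3, n4, n5, n6, n7}
|Sat(E[done U AF wait])| = |{n3, n4, n5, n6, n7}| = 5.

5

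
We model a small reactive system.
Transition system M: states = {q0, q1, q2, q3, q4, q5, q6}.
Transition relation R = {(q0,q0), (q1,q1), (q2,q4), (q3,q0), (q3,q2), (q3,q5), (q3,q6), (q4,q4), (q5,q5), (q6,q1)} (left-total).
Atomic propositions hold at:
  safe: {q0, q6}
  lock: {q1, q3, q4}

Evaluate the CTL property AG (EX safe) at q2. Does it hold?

Sat(EX safe) = {s : some successor in {q0, q6}} = {q0, q3}
AG (EX safe): greatest fixpoint, start Z0 = {q0, q3}, keep only states in Sat with every successor in Z. Z1 = {q0}; fixed.
Sat(AG (EX safe)) = {q0}
q2 ∉ Sat(AG (EX safe)) = {q0}, so the formula does not hold at q2.

No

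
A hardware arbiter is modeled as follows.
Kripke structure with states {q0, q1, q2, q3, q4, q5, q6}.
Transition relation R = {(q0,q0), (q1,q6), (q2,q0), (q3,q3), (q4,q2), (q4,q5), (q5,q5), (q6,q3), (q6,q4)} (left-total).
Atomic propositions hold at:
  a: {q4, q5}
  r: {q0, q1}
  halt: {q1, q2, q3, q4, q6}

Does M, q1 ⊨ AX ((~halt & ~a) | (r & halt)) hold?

Sat(~halt) = {q0, q5}
Sat(~a) = {q0, q1, q2, q3, q6}
Sat(~halt & ~a) = {q0}
Sat(r & halt) = {q1}
Sat((~halt & ~a) | (r & halt)) = {q0, q1}
Sat(AX ((~halt & ~a) | (r & halt))) = {s : every successor in {q0, q1}} = {q0, q2}
q1 ∉ Sat(AX ((~halt & ~a) | (r & halt))) = {q0, q2}, so the formula does not hold at q1.

No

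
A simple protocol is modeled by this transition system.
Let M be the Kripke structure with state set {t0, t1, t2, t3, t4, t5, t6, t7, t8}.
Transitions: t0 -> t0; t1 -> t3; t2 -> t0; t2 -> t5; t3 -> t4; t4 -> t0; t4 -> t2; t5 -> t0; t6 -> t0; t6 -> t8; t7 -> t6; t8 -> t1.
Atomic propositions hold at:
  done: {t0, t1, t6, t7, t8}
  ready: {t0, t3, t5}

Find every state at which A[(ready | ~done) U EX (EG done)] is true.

{t0, t2, t3, t4, t5, t6, t7}

Sat(~done) = {t2, t3, t4, t5}
Sat(ready | ~done) = {t0, t2, t3, t4, t5}
EG done: greatest fixpoint, start Z0 = {t0, t1, t6, t7, t8}, keep only states in Sat with some successor in Z. Z1 = {t0, t6, t7, t8}; Z2 = {t0, t6, t7}; fixed.
Sat(EG done) = {t0, t6, t7}
Sat(EX (EG done)) = {s : some successor in {t0, t6, t7}} = {t0, t2, t4, t5, t6, t7}
A[(ready | ~done) U EX (EG done)]: least fixpoint, start Z0 = Sat(EX (EG done)) = {t0, t2, t4, t5, t6, t7}, add states in Sat(ready | ~done) with every successor in Z. Z1 = {t0, t2, t3, t4, t5, t6, t7}; fixed.
Sat(A[(ready | ~done) U EX (EG done)]) = {t0, t2, t3, t4, t5, t6, t7}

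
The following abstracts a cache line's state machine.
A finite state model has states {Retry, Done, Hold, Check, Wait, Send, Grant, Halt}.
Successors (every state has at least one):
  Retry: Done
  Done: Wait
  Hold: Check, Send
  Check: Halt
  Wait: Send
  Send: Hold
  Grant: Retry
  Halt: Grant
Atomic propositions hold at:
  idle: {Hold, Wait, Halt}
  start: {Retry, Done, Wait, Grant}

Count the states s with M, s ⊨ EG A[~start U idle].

Sat(~start) = {Hold, Check, Send, Halt}
A[~start U idle]: least fixpoint, start Z0 = Sat(idle) = {Hold, Wait, Halt}, add states in Sat(~start) with every successor in Z. Z1 = {Hold, Check, Wait, Send, Halt}; fixed.
Sat(A[~start U idle]) = {Hold, Check, Wait, Send, Halt}
EG A[~start U idle]: greatest fixpoint, start Z0 = {Hold, Check, Wait, Send, Halt}, keep only states in Sat with some successor in Z. Z1 = {Hold, Check, Wait, Send}; Z2 = {Hold, Wait, Send}; fixed.
Sat(EG A[~start U idle]) = {Hold, Wait, Send}
|Sat(EG A[~start U idle])| = |{Hold, Wait, Send}| = 3.

3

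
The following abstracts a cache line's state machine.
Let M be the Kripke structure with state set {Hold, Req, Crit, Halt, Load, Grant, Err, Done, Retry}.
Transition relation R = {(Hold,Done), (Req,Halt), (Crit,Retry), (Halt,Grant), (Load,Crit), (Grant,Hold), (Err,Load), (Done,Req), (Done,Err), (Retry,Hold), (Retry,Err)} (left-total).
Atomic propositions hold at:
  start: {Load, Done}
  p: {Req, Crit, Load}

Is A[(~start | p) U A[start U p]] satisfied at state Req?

Sat(~start) = {Hold, Req, Crit, Halt, Grant, Err, Retry}
Sat(~start | p) = {Hold, Req, Crit, Halt, Load, Grant, Err, Retry}
A[start U p]: least fixpoint, start Z0 = Sat(p) = {Req, Crit, Load}, add states in Sat(start) with every successor in Z. Already a fixed point.
Sat(A[start U p]) = {Req, Crit, Load}
A[(~start | p) U A[start U p]]: least fixpoint, start Z0 = Sat(A[start U p]) = {Req, Crit, Load}, add states in Sat(~start | p) with every successor in Z. Z1 = {Req, Crit, Load, Err}; fixed.
Sat(A[(~start | p) U A[start U p]]) = {Req, Crit, Load, Err}
Req ∈ Sat(A[(~start | p) U A[start U p]]) = {Req, Crit, Load, Err}, so the formula holds at Req.

Yes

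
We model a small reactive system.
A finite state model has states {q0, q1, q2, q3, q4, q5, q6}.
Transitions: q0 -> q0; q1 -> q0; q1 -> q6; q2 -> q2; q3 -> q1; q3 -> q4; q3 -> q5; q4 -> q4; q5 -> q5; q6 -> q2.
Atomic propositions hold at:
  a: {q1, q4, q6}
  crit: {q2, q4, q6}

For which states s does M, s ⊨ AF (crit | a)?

Sat(crit | a) = {q1, q2, q4, q6}
AF (crit | a): least fixpoint, start Z0 = {q1, q2, q4, q6}, add states with every successor in Z. Already a fixed point.
Sat(AF (crit | a)) = {q1, q2, q4, q6}

{q1, q2, q4, q6}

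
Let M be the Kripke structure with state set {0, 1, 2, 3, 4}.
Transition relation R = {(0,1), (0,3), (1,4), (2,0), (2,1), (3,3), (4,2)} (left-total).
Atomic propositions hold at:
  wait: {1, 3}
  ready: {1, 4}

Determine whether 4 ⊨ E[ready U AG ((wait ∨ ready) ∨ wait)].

No

Sat(wait ∨ ready) = {1, 3, 4}
Sat((wait ∨ ready) ∨ wait) = {1, 3, 4}
AG ((wait ∨ ready) ∨ wait): greatest fixpoint, start Z0 = {1, 3, 4}, keep only states in Sat with every successor in Z. Z1 = {1, 3}; Z2 = {3}; fixed.
Sat(AG ((wait ∨ ready) ∨ wait)) = {3}
E[ready U AG ((wait ∨ ready) ∨ wait)]: least fixpoint, start Z0 = Sat(AG ((wait ∨ ready) ∨ wait)) = {3}, add states in Sat(ready) with some successor in Z. Already a fixed point.
Sat(E[ready U AG ((wait ∨ ready) ∨ wait)]) = {3}
4 ∉ Sat(E[ready U AG ((wait ∨ ready) ∨ wait)]) = {3}, so the formula does not hold at 4.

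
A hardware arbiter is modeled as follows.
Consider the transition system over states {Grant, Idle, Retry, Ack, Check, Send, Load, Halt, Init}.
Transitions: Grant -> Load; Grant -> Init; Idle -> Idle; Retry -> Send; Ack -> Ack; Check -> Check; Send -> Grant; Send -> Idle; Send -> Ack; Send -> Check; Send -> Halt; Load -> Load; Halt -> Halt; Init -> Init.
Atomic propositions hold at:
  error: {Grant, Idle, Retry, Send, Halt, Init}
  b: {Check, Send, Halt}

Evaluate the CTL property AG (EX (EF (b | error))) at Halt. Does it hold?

Yes

Sat(b | error) = {Grant, Idle, Retry, Check, Send, Halt, Init}
EF (b | error): least fixpoint, start Z0 = {Grant, Idle, Retry, Check, Send, Halt, Init}, add states with some successor in Z. Already a fixed point.
Sat(EF (b | error)) = {Grant, Idle, Retry, Check, Send, Halt, Init}
Sat(EX (EF (b | error))) = {s : some successor in {Grant, Idle, Retry, Check, Send, Halt, Init}} = {Grant, Idle, Retry, Check, Send, Halt, Init}
AG (EX (EF (b | error))): greatest fixpoint, start Z0 = {Grant, Idle, Retry, Check, Send, Halt, Init}, keep only states in Sat with every successor in Z. Z1 = {Idle, Retry, Check, Halt, Init}; Z2 = {Idle, Check, Halt, Init}; fixed.
Sat(AG (EX (EF (b | error)))) = {Idle, Check, Halt, Init}
Halt ∈ Sat(AG (EX (EF (b | error)))) = {Idle, Check, Halt, Init}, so the formula holds at Halt.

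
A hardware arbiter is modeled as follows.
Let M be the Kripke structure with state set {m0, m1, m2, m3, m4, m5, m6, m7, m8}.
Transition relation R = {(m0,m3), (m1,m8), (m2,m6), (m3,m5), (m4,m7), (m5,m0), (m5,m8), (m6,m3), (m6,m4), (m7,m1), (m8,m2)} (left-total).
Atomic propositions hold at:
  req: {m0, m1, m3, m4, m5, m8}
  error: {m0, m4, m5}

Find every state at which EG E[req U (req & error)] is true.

{m0, m3, m5}

Sat(req & error) = {m0, m4, m5}
E[req U (req & error)]: least fixpoint, start Z0 = Sat((req & error)) = {m0, m4, m5}, add states in Sat(req) with some successor in Z. Z1 = {m0, m3, m4, m5}; fixed.
Sat(E[req U (req & error)]) = {m0, m3, m4, m5}
EG E[req U (req & error)]: greatest fixpoint, start Z0 = {m0, m3, m4, m5}, keep only states in Sat with some successor in Z. Z1 = {m0, m3, m5}; fixed.
Sat(EG E[req U (req & error)]) = {m0, m3, m5}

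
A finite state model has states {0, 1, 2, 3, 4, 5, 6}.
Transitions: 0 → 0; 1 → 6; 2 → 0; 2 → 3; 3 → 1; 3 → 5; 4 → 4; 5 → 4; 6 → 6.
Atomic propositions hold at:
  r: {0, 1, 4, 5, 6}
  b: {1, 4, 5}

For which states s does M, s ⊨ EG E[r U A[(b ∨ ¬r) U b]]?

{3, 4, 5}

Sat(¬r) = {2, 3}
Sat(b ∨ ¬r) = {1, 2, 3, 4, 5}
A[(b ∨ ¬r) U b]: least fixpoint, start Z0 = Sat(b) = {1, 4, 5}, add states in Sat(b ∨ ¬r) with every successor in Z. Z1 = {1, 3, 4, 5}; fixed.
Sat(A[(b ∨ ¬r) U b]) = {1, 3, 4, 5}
E[r U A[(b ∨ ¬r) U b]]: least fixpoint, start Z0 = Sat(A[(b ∨ ¬r) U b]) = {1, 3, 4, 5}, add states in Sat(r) with some successor in Z. Already a fixed point.
Sat(E[r U A[(b ∨ ¬r) U b]]) = {1, 3, 4, 5}
EG E[r U A[(b ∨ ¬r) U b]]: greatest fixpoint, start Z0 = {1, 3, 4, 5}, keep only states in Sat with some successor in Z. Z1 = {3, 4, 5}; fixed.
Sat(EG E[r U A[(b ∨ ¬r) U b]]) = {3, 4, 5}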